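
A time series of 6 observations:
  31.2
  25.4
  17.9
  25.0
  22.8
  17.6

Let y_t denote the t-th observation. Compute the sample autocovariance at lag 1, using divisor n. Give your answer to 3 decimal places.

-0.316

Mean ȳ = (31.2 + 25.4 + 17.9 + 25.0 + 22.8 + 17.6)/6 = 23.3167
Deviations: 7.8833, 2.0833, -5.4167, 1.6833, -0.5167, -5.7167
Σ_{t=1}^{5}(y_t−ȳ)(y_{t+1}−ȳ) = -1.8953
γ_1 = -1.8953 / 6 = -0.316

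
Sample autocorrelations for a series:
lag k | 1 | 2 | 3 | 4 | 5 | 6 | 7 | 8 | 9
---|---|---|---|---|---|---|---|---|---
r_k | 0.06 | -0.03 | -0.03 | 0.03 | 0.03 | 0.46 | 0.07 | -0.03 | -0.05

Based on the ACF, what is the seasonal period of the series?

6

The largest autocorrelation is r_6 = 0.46; the remaining lags stay at or below 0.07.
The dominant spike at lag 6 indicates a seasonal period of 6.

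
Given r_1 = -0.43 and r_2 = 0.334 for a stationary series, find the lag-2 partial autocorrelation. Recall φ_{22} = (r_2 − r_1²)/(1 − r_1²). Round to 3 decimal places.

φ_{22} = (r_2 − r_1²) / (1 − r_1²)
r_1² = (-0.43)² = 0.1849
Numerator = 0.334 − 0.1849 = 0.1491; denominator = 1 − 0.1849 = 0.8151
φ_{22} = 0.1491 / 0.8151 = 0.183

0.183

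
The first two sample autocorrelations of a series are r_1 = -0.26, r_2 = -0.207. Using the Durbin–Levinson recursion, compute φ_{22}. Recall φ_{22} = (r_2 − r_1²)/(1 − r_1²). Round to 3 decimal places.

-0.295

φ_{22} = (r_2 − r_1²) / (1 − r_1²)
r_1² = (-0.26)² = 0.0676
Numerator = -0.207 − 0.0676 = -0.2746; denominator = 1 − 0.0676 = 0.9324
φ_{22} = -0.2746 / 0.9324 = -0.295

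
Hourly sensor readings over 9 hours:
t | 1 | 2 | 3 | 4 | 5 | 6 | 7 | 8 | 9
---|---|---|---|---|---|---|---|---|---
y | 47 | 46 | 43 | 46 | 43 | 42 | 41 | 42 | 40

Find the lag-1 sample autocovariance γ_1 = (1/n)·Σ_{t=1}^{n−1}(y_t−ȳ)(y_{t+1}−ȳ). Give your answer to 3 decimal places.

2.025

Mean ȳ = (47 + 46 + 43 + 46 + 43 + 42 + 41 + 42 + 40)/9 = 43.3333
Σ_{t=1}^{8}(y_t−ȳ)(y_{t+1}−ȳ) = 18.2222
γ_1 = 18.2222 / 9 = 2.025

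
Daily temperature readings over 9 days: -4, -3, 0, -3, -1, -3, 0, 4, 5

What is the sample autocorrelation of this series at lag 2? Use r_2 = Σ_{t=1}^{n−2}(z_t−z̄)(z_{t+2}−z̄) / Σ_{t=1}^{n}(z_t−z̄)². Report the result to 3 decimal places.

Mean z̄ = (-4 − 3 + 0 − 3 − 1 − 3 + 0 + 4 + 5)/9 = -0.5556
Σ(z_t−z̄)(z_{t+2}−z̄) = (-1.9136) + (5.9753) + (-0.2469) + (5.9753) + (-0.2469) + (-11.1358) + (3.0864) = 1.4938
Denominator Σ(z_t−z̄)² = 82.2222
r_2 = 1.4938 / 82.2222 = 0.018

0.018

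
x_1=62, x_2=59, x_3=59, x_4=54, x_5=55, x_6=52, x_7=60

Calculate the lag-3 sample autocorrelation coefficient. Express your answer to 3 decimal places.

Mean x̄ = (62 + 59 + 59 + 54 + 55 + 52 + 60)/7 = 57.2857
Deviations from mean: 4.7143, 1.7143, 1.7143, -3.2857, -2.2857, -5.2857, 2.7143
Numerator Σ_{t=1}^{4}(x_t−x̄)(x_{t+3}−x̄) = -37.3878
Denominator Σ(x_t−x̄)² = 79.4286
r_3 = -37.3878 / 79.4286 = -0.471

-0.471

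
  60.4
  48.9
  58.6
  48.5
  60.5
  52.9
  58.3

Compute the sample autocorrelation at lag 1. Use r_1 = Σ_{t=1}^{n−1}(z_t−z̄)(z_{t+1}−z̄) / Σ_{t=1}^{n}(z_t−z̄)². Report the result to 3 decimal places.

Mean z̄ = (60.4 + 48.9 + 58.6 + 48.5 + 60.5 + 52.9 + 58.3)/7 = 55.4429
Deviations from mean: 4.9571, -6.5429, 3.1571, -6.9429, 5.0571, -2.5429, 2.8571
Σ(z_t−z̄)(z_{t+1}−z̄) = (-32.4339) + (-20.6567) + (-21.9196) + (-35.1110) + (-12.8596) + (-7.2653) = -130.2461
Denominator Σ(z_t−z̄)² = 165.7571
r_1 = -130.2461 / 165.7571 = -0.786

-0.786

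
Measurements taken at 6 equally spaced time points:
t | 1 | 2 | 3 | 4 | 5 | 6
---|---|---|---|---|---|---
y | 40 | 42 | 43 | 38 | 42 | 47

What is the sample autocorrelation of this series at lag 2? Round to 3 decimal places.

Mean ȳ = (40 + 42 + 43 + 38 + 42 + 47)/6 = 42.0000
Numerator Σ_{t=1}^{4}(y_t−ȳ)(y_{t+2}−ȳ) = -22.0000
Denominator Σ(y_t−ȳ)² = 46.0000
r_2 = -22.0000 / 46.0000 = -0.478

-0.478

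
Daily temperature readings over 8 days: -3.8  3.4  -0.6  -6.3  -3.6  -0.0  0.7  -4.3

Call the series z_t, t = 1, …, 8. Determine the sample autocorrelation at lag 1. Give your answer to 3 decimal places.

Mean z̄ = (-3.8 + 3.4 − 0.6 − 6.3 − 3.6 − 0.0 + 0.7 − 4.3)/8 = -1.8125
Numerator Σ_{t=1}^{7}(z_t−z̄)(z_{t+1}−z̄) = -6.3952
Denominator Σ(z_t−z̄)² = 71.7088
r_1 = -6.3952 / 71.7088 = -0.089

-0.089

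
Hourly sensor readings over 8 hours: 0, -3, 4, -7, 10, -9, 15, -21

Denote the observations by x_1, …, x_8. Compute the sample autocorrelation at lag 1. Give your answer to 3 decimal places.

-0.704

Mean x̄ = (0 − 3 + 4 − 7 + 10 − 9 + 15 − 21)/8 = -1.3750
Deviations from mean: 1.3750, -1.6250, 5.3750, -5.6250, 11.3750, -7.6250, 16.3750, -19.6250
Numerator Σ_{t=1}^{7}(x_t−x̄)(x_{t+1}−x̄) = -638.1406
Denominator Σ(x_t−x̄)² = 905.8750
r_1 = -638.1406 / 905.8750 = -0.704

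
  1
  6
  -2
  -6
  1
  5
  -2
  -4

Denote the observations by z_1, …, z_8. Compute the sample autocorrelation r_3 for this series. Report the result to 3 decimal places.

Mean z̄ = (1 + 6 − 2 − 6 + 1 + 5 − 2 − 4)/8 = -0.1250
Deviations from mean: 1.1250, 6.1250, -1.8750, -5.8750, 1.1250, 5.1250, -1.8750, -3.8750
Σ(z_t−z̄)(z_{t+3}−z̄) = (-6.6094) + (6.8906) + (-9.6094) + (11.0156) + (-4.3594) = -2.6719
Denominator Σ(z_t−z̄)² = 122.8750
r_3 = -2.6719 / 122.8750 = -0.022

-0.022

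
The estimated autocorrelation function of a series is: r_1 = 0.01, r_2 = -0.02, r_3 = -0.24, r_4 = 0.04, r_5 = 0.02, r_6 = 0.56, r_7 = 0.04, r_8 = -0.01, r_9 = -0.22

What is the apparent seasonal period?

The largest autocorrelation is r_6 = 0.56; the remaining lags stay at or below 0.04.
The dominant spike at lag 6 indicates a seasonal period of 6.

6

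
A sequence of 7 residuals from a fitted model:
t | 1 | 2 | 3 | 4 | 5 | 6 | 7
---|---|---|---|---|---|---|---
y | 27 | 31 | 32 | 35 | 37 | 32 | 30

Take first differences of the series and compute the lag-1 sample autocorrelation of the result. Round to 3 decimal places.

First differences Δy: 4, 1, 3, 2, -5, -2
Mean of differences = 0.5000
Numerator Σ(Δy_t−Δȳ)(Δy_{t+1}−Δȳ) = 12.2500
Denominator Σ(Δy_t−Δȳ)² = 57.5000
r_1(Δy) = 12.2500 / 57.5000 = 0.213

0.213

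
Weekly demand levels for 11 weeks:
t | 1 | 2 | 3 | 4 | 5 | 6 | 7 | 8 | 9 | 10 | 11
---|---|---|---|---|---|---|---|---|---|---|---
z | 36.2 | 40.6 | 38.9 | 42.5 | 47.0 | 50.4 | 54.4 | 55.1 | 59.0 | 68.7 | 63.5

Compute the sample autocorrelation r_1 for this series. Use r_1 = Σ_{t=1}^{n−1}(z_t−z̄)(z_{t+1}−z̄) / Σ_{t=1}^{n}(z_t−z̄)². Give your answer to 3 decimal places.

0.736

Mean z̄ = (36.2 + 40.6 + 38.9 + 42.5 + 47.0 + 50.4 + 54.4 + 55.1 + 59.0 + 68.7 + 63.5)/11 = 50.5727
Numerator Σ_{t=1}^{10}(z_t−z̄)(z_{t+1}−z̄) = 825.3520
Denominator Σ(z_t−z̄)² = 1122.1218
r_1 = 825.3520 / 1122.1218 = 0.736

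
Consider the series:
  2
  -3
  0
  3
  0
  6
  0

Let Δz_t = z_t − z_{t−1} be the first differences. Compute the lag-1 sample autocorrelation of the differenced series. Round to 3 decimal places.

-0.536

First differences Δz: -5, 3, 3, -3, 6, -6
Mean of differences = -0.3333
Numerator Σ(Δz_t−Δz̄)(Δz_{t+1}−Δz̄) = -66.1111
Denominator Σ(Δz_t−Δz̄)² = 123.3333
r_1(Δz) = -66.1111 / 123.3333 = -0.536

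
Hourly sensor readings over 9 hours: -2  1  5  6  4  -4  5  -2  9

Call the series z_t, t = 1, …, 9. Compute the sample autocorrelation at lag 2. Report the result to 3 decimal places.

Mean z̄ = (-2 + 1 + 5 + 6 + 4 − 4 + 5 − 2 + 9)/9 = 2.4444
Σ(z_t−z̄)(z_{t+2}−z̄) = (-11.3580) + (-5.1358) + (3.9753) + (-22.9136) + (3.9753) + (28.6420) + (16.7531) = 13.9383
Denominator Σ(z_t−z̄)² = 154.2222
r_2 = 13.9383 / 154.2222 = 0.090

0.090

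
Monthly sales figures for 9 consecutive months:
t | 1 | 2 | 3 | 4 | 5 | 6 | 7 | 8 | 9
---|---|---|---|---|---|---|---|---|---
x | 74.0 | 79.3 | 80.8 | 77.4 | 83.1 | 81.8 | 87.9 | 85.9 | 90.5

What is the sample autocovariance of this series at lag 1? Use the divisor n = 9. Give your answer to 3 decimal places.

Mean x̄ = (74.0 + 79.3 + 80.8 + 77.4 + 83.1 + 81.8 + 87.9 + 85.9 + 90.5)/9 = 82.3000
Σ_{t=1}^{8}(x_t−x̄)(x_{t+1}−x̄) = 79.3100
γ_1 = 79.3100 / 9 = 8.812

8.812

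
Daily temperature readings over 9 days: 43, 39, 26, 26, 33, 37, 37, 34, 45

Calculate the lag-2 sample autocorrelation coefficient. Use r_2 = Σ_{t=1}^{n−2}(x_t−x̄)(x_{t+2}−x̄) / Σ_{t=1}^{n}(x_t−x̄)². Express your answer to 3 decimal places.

Mean x̄ = (43 + 39 + 26 + 26 + 33 + 37 + 37 + 34 + 45)/9 = 35.5556
Σ(x_t−x̄)(x_{t+2}−x̄) = (-71.1358) + (-32.9136) + (24.4198) + (-13.8025) + (-3.6914) + (-2.2469) + (13.6420) = -85.7284
Denominator Σ(x_t−x̄)² = 352.2222
r_2 = -85.7284 / 352.2222 = -0.243

-0.243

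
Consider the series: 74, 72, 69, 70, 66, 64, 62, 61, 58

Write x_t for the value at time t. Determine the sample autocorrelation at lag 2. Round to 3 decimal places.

Mean x̄ = (74 + 72 + 69 + 70 + 66 + 64 + 62 + 61 + 58)/9 = 66.2222
Σ(x_t−x̄)(x_{t+2}−x̄) = (21.6049) + (21.8272) + (-0.6173) + (-8.3951) + (0.9383) + (11.6049) + (34.7160) = 81.6790
Denominator Σ(x_t−x̄)² = 233.5556
r_2 = 81.6790 / 233.5556 = 0.350

0.350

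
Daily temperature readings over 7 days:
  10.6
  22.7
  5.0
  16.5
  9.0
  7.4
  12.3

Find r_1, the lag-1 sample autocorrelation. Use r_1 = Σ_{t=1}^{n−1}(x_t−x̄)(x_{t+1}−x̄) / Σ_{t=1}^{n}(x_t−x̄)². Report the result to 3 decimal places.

-0.567

Mean x̄ = (10.6 + 22.7 + 5.0 + 16.5 + 9.0 + 7.4 + 12.3)/7 = 11.9286
Deviations from mean: -1.3286, 10.7714, -6.9286, 4.5714, -2.9286, -4.5286, 0.3714
Σ(x_t−x̄)(x_{t+1}−x̄) = (-14.3106) + (-74.6306) + (-31.6735) + (-13.3878) + (13.2622) + (-1.6820) = -122.4222
Denominator Σ(x_t−x̄)² = 215.9143
r_1 = -122.4222 / 215.9143 = -0.567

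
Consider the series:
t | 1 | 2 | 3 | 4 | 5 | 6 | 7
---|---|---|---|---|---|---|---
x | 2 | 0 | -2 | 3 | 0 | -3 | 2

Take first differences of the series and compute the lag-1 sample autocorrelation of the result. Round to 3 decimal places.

-0.355

First differences Δx: -2, -2, 5, -3, -3, 5
Mean of differences = 0.0000
Numerator Σ(Δx_t−Δx̄)(Δx_{t+1}−Δx̄) = -27.0000
Denominator Σ(Δx_t−Δx̄)² = 76.0000
r_1(Δx) = -27.0000 / 76.0000 = -0.355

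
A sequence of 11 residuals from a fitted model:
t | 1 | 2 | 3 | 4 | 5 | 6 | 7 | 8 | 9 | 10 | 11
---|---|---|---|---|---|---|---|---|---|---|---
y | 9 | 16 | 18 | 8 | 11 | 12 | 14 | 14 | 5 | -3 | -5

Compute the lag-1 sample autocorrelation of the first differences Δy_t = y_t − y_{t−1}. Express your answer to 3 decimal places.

First differences Δy: 7, 2, -10, 3, 1, 2, 0, -9, -8, -2
Mean of differences = -1.4000
Numerator Σ(Δy_t−Δȳ)(Δy_{t+1}−Δȳ) = 28.4400
Denominator Σ(Δy_t−Δȳ)² = 296.4000
r_1(Δy) = 28.4400 / 296.4000 = 0.096

0.096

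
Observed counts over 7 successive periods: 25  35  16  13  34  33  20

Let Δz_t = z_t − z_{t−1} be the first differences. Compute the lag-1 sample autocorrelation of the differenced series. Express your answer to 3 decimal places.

-0.192

First differences Δz: 10, -19, -3, 21, -1, -13
Mean of differences = -0.8333
Numerator Σ(Δz_t−Δz̄)(Δz_{t+1}−Δz̄) = -206.3611
Denominator Σ(Δz_t−Δz̄)² = 1076.8333
r_1(Δz) = -206.3611 / 1076.8333 = -0.192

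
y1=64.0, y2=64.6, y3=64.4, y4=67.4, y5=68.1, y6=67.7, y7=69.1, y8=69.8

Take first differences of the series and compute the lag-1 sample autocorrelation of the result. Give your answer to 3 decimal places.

-0.376

First differences Δy: 0.6, -0.2, 3.0, 0.7, -0.4, 1.4, 0.7
Mean of differences = 0.8286
Numerator Σ(Δy_t−Δȳ)(Δy_{t+1}−Δȳ) = -2.8951
Denominator Σ(Δy_t−Δȳ)² = 7.6943
r_1(Δy) = -2.8951 / 7.6943 = -0.376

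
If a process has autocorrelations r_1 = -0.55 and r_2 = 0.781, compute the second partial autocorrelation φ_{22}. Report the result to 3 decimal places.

0.686

φ_{22} = (r_2 − r_1²) / (1 − r_1²)
r_1² = (-0.55)² = 0.3025
Numerator = 0.781 − 0.3025 = 0.4785; denominator = 1 − 0.3025 = 0.6975
φ_{22} = 0.4785 / 0.6975 = 0.686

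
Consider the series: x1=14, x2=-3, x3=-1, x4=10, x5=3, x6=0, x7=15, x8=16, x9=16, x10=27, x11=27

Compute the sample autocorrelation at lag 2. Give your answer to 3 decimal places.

0.164

Mean x̄ = (14 − 3 − 1 + 10 + 3 + 0 + 15 + 16 + 16 + 27 + 27)/11 = 11.2727
Numerator Σ_{t=1}^{9}(x_t−x̄)(x_{t+2}−x̄) = 182.7603
Denominator Σ(x_t−x̄)² = 1112.1818
r_2 = 182.7603 / 1112.1818 = 0.164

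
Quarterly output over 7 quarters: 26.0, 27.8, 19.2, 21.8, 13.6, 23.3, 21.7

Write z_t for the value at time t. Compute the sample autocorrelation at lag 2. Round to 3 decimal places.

Mean z̄ = (26.0 + 27.8 + 19.2 + 21.8 + 13.6 + 23.3 + 21.7)/7 = 21.9143
Deviations from mean: 4.0857, 5.8857, -2.7143, -0.1143, -8.3143, 1.3857, -0.2143
Numerator Σ_{t=1}^{5}(z_t−z̄)(z_{t+2}−z̄) = 12.4282
Denominator Σ(z_t−z̄)² = 129.8086
r_2 = 12.4282 / 129.8086 = 0.096

0.096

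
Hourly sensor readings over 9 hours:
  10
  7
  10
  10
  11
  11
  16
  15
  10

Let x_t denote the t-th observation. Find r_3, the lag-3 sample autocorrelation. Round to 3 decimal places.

Mean x̄ = (10 + 7 + 10 + 10 + 11 + 11 + 16 + 15 + 10)/9 = 11.1111
Σ(x_t−x̄)(x_{t+3}−x̄) = (1.2346) + (0.4568) + (0.1235) + (-5.4321) + (-0.4321) + (0.1235) = -3.9259
Denominator Σ(x_t−x̄)² = 60.8889
r_3 = -3.9259 / 60.8889 = -0.064

-0.064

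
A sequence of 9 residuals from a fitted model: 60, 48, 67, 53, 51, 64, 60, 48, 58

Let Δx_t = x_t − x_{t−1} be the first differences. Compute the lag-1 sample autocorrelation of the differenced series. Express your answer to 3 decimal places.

-0.544

First differences Δx: -12, 19, -14, -2, 13, -4, -12, 10
Mean of differences = -0.2500
Numerator Σ(Δx_t−Δx̄)(Δx_{t+1}−Δx̄) = -616.0625
Denominator Σ(Δx_t−Δx̄)² = 1133.5000
r_1(Δx) = -616.0625 / 1133.5000 = -0.544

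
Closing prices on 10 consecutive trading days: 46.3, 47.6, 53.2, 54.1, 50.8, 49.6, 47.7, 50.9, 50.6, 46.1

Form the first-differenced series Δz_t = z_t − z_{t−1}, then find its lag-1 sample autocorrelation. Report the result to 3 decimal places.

0.124

First differences Δz: 1.3, 5.6, 0.9, -3.3, -1.2, -1.9, 3.2, -0.3, -4.5
Mean of differences = -0.0222
Numerator Σ(Δz_t−Δz̄)(Δz_{t+1}−Δz̄) = 9.9662
Denominator Σ(Δz_t−Δz̄)² = 80.3756
r_1(Δz) = 9.9662 / 80.3756 = 0.124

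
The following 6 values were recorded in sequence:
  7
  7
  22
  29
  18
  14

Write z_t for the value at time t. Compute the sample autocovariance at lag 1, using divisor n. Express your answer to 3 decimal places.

20.829

Mean z̄ = (7 + 7 + 22 + 29 + 18 + 14)/6 = 16.1667
Σ_{t=1}^{5}(z_t−z̄)(z_{t+1}−z̄) = 124.9722
γ_1 = 124.9722 / 6 = 20.829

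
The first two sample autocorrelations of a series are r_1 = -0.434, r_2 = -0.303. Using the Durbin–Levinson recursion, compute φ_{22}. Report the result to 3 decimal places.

-0.605

φ_{22} = (r_2 − r_1²) / (1 − r_1²)
r_1² = (-0.434)² = 0.188356
Numerator = -0.303 − 0.1884 = -0.4914; denominator = 1 − 0.1884 = 0.8116
φ_{22} = -0.4914 / 0.8116 = -0.605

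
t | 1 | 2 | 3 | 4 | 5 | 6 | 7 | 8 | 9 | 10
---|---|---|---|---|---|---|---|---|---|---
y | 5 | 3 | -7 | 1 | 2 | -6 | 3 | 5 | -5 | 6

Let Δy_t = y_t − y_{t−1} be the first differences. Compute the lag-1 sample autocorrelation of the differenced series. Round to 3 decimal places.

First differences Δy: -2, -10, 8, 1, -8, 9, 2, -10, 11
Mean of differences = 0.1111
Numerator Σ(Δy_t−Δȳ)(Δy_{t+1}−Δȳ) = -243.1235
Denominator Σ(Δy_t−Δȳ)² = 538.8889
r_1(Δy) = -243.1235 / 538.8889 = -0.451

-0.451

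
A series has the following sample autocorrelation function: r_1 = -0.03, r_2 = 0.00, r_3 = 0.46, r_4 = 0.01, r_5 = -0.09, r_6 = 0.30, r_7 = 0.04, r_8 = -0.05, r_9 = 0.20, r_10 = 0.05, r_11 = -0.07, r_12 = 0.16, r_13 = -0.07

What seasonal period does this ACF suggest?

3

The largest autocorrelation is r_3 = 0.46, with weaker echoes at lags 6 (0.30), 9 (0.20) and 12 (0.16); the remaining lags stay at or below 0.05.
The dominant spike at lag 3 indicates a seasonal period of 3.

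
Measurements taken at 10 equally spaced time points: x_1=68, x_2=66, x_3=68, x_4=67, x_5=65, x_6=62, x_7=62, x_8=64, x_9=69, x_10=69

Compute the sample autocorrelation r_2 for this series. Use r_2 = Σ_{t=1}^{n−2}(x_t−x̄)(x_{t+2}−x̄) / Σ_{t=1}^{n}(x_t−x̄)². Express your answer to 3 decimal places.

Mean x̄ = (68 + 66 + 68 + 67 + 65 + 62 + 62 + 64 + 69 + 69)/10 = 66.0000
Numerator Σ_{t=1}^{8}(x_t−x̄)(x_{t+2}−x̄) = -8.0000
Denominator Σ(x_t−x̄)² = 64.0000
r_2 = -8.0000 / 64.0000 = -0.125

-0.125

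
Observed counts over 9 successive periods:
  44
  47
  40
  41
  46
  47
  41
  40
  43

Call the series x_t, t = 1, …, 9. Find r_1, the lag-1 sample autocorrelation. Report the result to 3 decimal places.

Mean x̄ = (44 + 47 + 40 + 41 + 46 + 47 + 41 + 40 + 43)/9 = 43.2222
Numerator Σ_{t=1}^{8}(x_t−x̄)(x_{t+1}−x̄) = 1.7284
Denominator Σ(x_t−x̄)² = 67.5556
r_1 = 1.7284 / 67.5556 = 0.026

0.026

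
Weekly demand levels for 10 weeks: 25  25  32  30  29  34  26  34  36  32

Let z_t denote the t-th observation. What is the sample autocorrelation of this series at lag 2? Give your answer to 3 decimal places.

-0.068

Mean z̄ = (25 + 25 + 32 + 30 + 29 + 34 + 26 + 34 + 36 + 32)/10 = 30.3000
Numerator Σ_{t=1}^{8}(z_t−z̄)(z_{t+2}−z̄) = -9.6800
Denominator Σ(z_t−z̄)² = 142.1000
r_2 = -9.6800 / 142.1000 = -0.068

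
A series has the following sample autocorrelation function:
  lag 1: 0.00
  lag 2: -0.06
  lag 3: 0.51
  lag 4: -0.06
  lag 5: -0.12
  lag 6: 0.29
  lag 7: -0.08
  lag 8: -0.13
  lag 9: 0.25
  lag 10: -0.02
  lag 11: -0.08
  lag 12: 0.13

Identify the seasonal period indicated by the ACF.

The largest autocorrelation is r_3 = 0.51, with weaker echoes at lags 6 (0.29) and 9 (0.25); the remaining lags stay at or below 0.13.
The dominant spike at lag 3 indicates a seasonal period of 3.

3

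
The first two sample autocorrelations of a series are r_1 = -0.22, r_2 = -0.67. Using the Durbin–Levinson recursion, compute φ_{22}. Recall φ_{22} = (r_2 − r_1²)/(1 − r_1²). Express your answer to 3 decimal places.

-0.755

φ_{22} = (r_2 − r_1²) / (1 − r_1²)
r_1² = (-0.22)² = 0.0484
Numerator = -0.67 − 0.0484 = -0.7184; denominator = 1 − 0.0484 = 0.9516
φ_{22} = -0.7184 / 0.9516 = -0.755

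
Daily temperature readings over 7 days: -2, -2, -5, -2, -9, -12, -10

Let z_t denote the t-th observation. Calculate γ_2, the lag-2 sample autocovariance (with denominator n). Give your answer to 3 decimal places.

Mean z̄ = (-2 − 2 − 5 − 2 − 9 − 12 − 10)/7 = -6.0000
Deviations: 4.0000, 4.0000, 1.0000, 4.0000, -3.0000, -6.0000, -4.0000
Σ_{t=1}^{5}(z_t−z̄)(z_{t+2}−z̄) = 5.0000
γ_2 = 5.0000 / 7 = 0.714

0.714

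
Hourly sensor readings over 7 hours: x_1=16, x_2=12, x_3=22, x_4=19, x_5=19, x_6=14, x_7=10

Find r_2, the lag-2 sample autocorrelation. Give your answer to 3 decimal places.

Mean x̄ = (16 + 12 + 22 + 19 + 19 + 14 + 10)/7 = 16.0000
Deviations from mean: 0.0000, -4.0000, 6.0000, 3.0000, 3.0000, -2.0000, -6.0000
Numerator Σ_{t=1}^{5}(x_t−x̄)(x_{t+2}−x̄) = -18.0000
Denominator Σ(x_t−x̄)² = 110.0000
r_2 = -18.0000 / 110.0000 = -0.164

-0.164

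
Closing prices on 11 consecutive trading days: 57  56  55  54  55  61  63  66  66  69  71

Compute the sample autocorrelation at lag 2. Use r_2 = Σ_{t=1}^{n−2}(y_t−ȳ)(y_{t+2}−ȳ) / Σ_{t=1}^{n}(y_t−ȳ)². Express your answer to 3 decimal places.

Mean ȳ = (57 + 56 + 55 + 54 + 55 + 61 + 63 + 66 + 66 + 69 + 71)/11 = 61.1818
Numerator Σ_{t=1}^{9}(y_t−ȳ)(y_{t+2}−ȳ) = 184.2066
Denominator Σ(y_t−ȳ)² = 379.6364
r_2 = 184.2066 / 379.6364 = 0.485

0.485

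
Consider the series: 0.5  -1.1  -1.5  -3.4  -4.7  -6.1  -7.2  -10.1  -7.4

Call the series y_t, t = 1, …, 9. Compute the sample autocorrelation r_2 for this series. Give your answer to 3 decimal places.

Mean ȳ = (0.5 − 1.1 − 1.5 − 3.4 − 4.7 − 6.1 − 7.2 − 10.1 − 7.4)/9 = -4.5556
Numerator Σ_{t=1}^{7}(y_t−ȳ)(y_{t+2}−ȳ) = 33.6816
Denominator Σ(y_t−ȳ)² = 96.4022
r_2 = 33.6816 / 96.4022 = 0.349

0.349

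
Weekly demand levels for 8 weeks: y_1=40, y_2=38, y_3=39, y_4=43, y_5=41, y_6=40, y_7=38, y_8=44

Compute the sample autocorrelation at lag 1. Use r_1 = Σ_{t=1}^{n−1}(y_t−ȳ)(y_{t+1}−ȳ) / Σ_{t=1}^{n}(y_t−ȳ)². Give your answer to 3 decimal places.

Mean ȳ = (40 + 38 + 39 + 43 + 41 + 40 + 38 + 44)/8 = 40.3750
Deviations from mean: -0.3750, -2.3750, -1.3750, 2.6250, 0.6250, -0.3750, -2.3750, 3.6250
Σ(y_t−ȳ)(y_{t+1}−ȳ) = (0.8906) + (3.2656) + (-3.6094) + (1.6406) + (-0.2344) + (0.8906) + (-8.6094) = -5.7656
Denominator Σ(y_t−ȳ)² = 33.8750
r_1 = -5.7656 / 33.8750 = -0.170

-0.170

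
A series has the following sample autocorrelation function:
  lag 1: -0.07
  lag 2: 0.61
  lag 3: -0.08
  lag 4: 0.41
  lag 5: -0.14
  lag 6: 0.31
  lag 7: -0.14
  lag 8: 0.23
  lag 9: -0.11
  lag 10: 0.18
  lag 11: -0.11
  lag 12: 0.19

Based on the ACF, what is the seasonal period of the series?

The largest autocorrelation is r_2 = 0.61, with weaker echoes at lags 4 (0.41), 6 (0.31), 8 (0.23), 10 (0.18) and 12 (0.19); the remaining lags stay at or below -0.07.
The dominant spike at lag 2 indicates a seasonal period of 2.

2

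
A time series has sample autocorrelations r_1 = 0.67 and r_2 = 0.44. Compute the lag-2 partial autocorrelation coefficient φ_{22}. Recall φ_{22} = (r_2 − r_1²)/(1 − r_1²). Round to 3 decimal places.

-0.016

φ_{22} = (r_2 − r_1²) / (1 − r_1²)
r_1² = (0.67)² = 0.4489
Numerator = 0.44 − 0.4489 = -0.0089; denominator = 1 − 0.4489 = 0.5511
φ_{22} = -0.0089 / 0.5511 = -0.016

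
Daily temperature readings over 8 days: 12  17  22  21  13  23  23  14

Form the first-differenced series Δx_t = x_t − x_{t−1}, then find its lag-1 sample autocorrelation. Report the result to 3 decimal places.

-0.182

First differences Δx: 5, 5, -1, -8, 10, 0, -9
Mean of differences = 0.2857
Numerator Σ(Δx_t−Δx̄)(Δx_{t+1}−Δx̄) = -53.7959
Denominator Σ(Δx_t−Δx̄)² = 295.4286
r_1(Δx) = -53.7959 / 295.4286 = -0.182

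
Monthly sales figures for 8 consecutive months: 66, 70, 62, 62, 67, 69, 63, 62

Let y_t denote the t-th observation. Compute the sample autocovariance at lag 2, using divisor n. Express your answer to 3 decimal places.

Mean ȳ = (66 + 70 + 62 + 62 + 67 + 69 + 63 + 62)/8 = 65.1250
Deviations: 0.8750, 4.8750, -3.1250, -3.1250, 1.8750, 3.8750, -2.1250, -3.1250
Σ_{t=1}^{6}(y_t−ȳ)(y_{t+2}−ȳ) = -52.0313
γ_2 = -52.0313 / 8 = -6.504

-6.504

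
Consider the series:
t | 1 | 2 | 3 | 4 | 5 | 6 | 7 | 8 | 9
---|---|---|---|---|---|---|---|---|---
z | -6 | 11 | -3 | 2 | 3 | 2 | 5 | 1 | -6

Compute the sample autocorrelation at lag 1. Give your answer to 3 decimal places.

-0.449

Mean z̄ = (-6 + 11 − 3 + 2 + 3 + 2 + 5 + 1 − 6)/9 = 1.0000
Numerator Σ_{t=1}^{8}(z_t−z̄)(z_{t+1}−z̄) = -106.0000
Denominator Σ(z_t−z̄)² = 236.0000
r_1 = -106.0000 / 236.0000 = -0.449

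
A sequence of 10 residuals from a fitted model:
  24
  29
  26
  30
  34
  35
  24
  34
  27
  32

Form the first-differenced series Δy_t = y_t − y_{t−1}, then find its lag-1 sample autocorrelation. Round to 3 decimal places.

-0.654

First differences Δy: 5, -3, 4, 4, 1, -11, 10, -7, 5
Mean of differences = 0.8889
Numerator Σ(Δy_t−Δȳ)(Δy_{t+1}−Δȳ) = -232.0123
Denominator Σ(Δy_t−Δȳ)² = 354.8889
r_1(Δy) = -232.0123 / 354.8889 = -0.654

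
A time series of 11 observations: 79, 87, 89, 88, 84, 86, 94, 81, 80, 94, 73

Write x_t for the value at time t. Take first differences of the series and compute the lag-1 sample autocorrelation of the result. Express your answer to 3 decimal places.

-0.386

First differences Δx: 8, 2, -1, -4, 2, 8, -13, -1, 14, -21
Mean of differences = -0.6000
Numerator Σ(Δx_t−Δx̄)(Δx_{t+1}−Δx̄) = -369.1600
Denominator Σ(Δx_t−Δx̄)² = 956.4000
r_1(Δx) = -369.1600 / 956.4000 = -0.386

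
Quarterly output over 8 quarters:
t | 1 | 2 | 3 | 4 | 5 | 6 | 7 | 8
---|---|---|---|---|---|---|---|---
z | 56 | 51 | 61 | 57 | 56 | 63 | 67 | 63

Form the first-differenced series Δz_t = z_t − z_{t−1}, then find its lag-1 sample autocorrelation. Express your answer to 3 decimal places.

-0.454

First differences Δz: -5, 10, -4, -1, 7, 4, -4
Mean of differences = 1.0000
Numerator Σ(Δz_t−Δz̄)(Δz_{t+1}−Δz̄) = -98.0000
Denominator Σ(Δz_t−Δz̄)² = 216.0000
r_1(Δz) = -98.0000 / 216.0000 = -0.454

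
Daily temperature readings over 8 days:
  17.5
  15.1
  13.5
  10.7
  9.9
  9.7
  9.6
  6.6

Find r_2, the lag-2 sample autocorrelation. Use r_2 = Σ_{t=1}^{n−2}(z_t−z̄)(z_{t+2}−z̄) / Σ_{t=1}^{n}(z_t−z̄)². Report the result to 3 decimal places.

0.223

Mean z̄ = (17.5 + 15.1 + 13.5 + 10.7 + 9.9 + 9.7 + 9.6 + 6.6)/8 = 11.5750
Deviations from mean: 5.9250, 3.5250, 1.9250, -0.8750, -1.6750, -1.8750, -1.9750, -4.9750
Numerator Σ_{t=1}^{6}(z_t−z̄)(z_{t+2}−z̄) = 19.3738
Denominator Σ(z_t−z̄)² = 86.9750
r_2 = 19.3738 / 86.9750 = 0.223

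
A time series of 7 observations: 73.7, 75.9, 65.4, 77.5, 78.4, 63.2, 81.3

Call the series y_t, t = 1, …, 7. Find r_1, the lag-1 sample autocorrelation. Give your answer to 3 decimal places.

Mean ȳ = (73.7 + 75.9 + 65.4 + 77.5 + 78.4 + 63.2 + 81.3)/7 = 73.6286
Numerator Σ_{t=1}^{6}(y_t−ȳ)(y_{t+1}−ȳ) = -161.6737
Denominator Σ(y_t−ȳ)² = 278.2343
r_1 = -161.6737 / 278.2343 = -0.581

-0.581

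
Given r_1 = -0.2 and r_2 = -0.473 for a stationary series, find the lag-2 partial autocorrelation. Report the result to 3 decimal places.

φ_{22} = (r_2 − r_1²) / (1 − r_1²)
r_1² = (-0.2)² = 0.04
Numerator = -0.473 − 0.0400 = -0.5130; denominator = 1 − 0.0400 = 0.9600
φ_{22} = -0.5130 / 0.9600 = -0.534

-0.534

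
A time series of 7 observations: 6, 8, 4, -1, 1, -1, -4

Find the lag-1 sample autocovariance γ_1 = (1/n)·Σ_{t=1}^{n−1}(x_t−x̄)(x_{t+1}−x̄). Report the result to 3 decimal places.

7.732

Mean x̄ = (6 + 8 + 4 − 1 + 1 − 1 − 4)/7 = 1.8571
Σ_{t=1}^{6}(x_t−x̄)(x_{t+1}−x̄) = 54.1224
γ_1 = 54.1224 / 7 = 7.732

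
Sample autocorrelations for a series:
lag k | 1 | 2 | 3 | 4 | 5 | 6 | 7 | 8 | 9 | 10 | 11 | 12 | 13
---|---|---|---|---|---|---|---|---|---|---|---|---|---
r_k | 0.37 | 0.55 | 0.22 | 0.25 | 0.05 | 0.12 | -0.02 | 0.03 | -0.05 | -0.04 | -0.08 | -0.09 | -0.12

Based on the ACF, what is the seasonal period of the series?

The largest autocorrelation is r_2 = 0.55; the remaining lags stay at or below 0.37.
The dominant spike at lag 2 indicates a seasonal period of 2.

2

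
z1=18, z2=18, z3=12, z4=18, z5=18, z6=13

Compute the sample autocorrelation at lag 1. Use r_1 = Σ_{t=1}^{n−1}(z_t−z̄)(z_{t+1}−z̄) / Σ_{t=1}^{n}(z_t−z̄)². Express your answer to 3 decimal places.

-0.352

Mean z̄ = (18 + 18 + 12 + 18 + 18 + 13)/6 = 16.1667
Deviations from mean: 1.8333, 1.8333, -4.1667, 1.8333, 1.8333, -3.1667
Σ(z_t−z̄)(z_{t+1}−z̄) = (3.3611) + (-7.6389) + (-7.6389) + (3.3611) + (-5.8056) = -14.3611
Denominator Σ(z_t−z̄)² = 40.8333
r_1 = -14.3611 / 40.8333 = -0.352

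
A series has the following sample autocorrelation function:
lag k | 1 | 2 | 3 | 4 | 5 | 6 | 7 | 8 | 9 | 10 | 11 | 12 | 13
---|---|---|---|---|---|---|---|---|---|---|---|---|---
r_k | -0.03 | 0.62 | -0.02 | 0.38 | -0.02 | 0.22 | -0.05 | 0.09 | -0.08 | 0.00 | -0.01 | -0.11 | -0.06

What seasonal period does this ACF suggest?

The largest autocorrelation is r_2 = 0.62, with weaker echoes at lags 4 (0.38) and 6 (0.22); the remaining lags stay at or below 0.09.
The dominant spike at lag 2 indicates a seasonal period of 2.

2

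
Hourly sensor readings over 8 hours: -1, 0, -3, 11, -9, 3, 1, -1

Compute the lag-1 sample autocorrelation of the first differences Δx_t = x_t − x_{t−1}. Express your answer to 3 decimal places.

First differences Δx: 1, -3, 14, -20, 12, -2, -2
Mean of differences = 0.0000
Numerator Σ(Δx_t−Δx̄)(Δx_{t+1}−Δx̄) = -585.0000
Denominator Σ(Δx_t−Δx̄)² = 758.0000
r_1(Δx) = -585.0000 / 758.0000 = -0.772

-0.772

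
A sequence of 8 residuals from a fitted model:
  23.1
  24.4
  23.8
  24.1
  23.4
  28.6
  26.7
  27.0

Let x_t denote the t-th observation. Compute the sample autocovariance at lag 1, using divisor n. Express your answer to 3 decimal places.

0.998

Mean x̄ = (23.1 + 24.4 + 23.8 + 24.1 + 23.4 + 28.6 + 26.7 + 27.0)/8 = 25.1375
Deviations: -2.0375, -0.7375, -1.3375, -1.0375, -1.7375, 3.4625, 1.5625, 1.8625
Σ_{t=1}^{7}(x_t−x̄)(x_{t+1}−x̄) = 7.9836
γ_1 = 7.9836 / 8 = 0.998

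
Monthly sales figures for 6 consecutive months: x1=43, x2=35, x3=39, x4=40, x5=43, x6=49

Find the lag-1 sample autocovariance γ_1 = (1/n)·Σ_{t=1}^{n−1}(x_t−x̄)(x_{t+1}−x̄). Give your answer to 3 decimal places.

Mean x̄ = (43 + 35 + 39 + 40 + 43 + 49)/6 = 41.5000
Deviations: 1.5000, -6.5000, -2.5000, -1.5000, 1.5000, 7.5000
Σ_{t=1}^{5}(x_t−x̄)(x_{t+1}−x̄) = 19.2500
γ_1 = 19.2500 / 6 = 3.208

3.208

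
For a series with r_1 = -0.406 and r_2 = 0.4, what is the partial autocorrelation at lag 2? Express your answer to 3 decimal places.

φ_{22} = (r_2 − r_1²) / (1 − r_1²)
r_1² = (-0.406)² = 0.164836
Numerator = 0.4 − 0.1648 = 0.2352; denominator = 1 − 0.1648 = 0.8352
φ_{22} = 0.2352 / 0.8352 = 0.282

0.282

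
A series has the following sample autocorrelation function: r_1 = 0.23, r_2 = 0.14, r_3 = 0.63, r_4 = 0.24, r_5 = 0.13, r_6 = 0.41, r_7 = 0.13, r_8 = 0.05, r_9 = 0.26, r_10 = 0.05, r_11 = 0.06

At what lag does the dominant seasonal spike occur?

3

The largest autocorrelation is r_3 = 0.63, with weaker echoes at lags 6 (0.41) and 9 (0.26); the remaining lags stay at or below 0.24. The elevated value at lag 1 (0.23), dropping to 0.14 at lag 2, reflects decaying short-term dependence rather than seasonality.
The dominant spike at lag 3 indicates a seasonal period of 3.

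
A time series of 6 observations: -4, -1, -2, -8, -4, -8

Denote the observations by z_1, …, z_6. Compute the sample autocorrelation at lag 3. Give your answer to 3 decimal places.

Mean z̄ = (-4 − 1 − 2 − 8 − 4 − 8)/6 = -4.5000
Deviations from mean: 0.5000, 3.5000, 2.5000, -3.5000, 0.5000, -3.5000
Σ(z_t−z̄)(z_{t+3}−z̄) = (-1.7500) + (1.7500) + (-8.7500) = -8.7500
Denominator Σ(z_t−z̄)² = 43.5000
r_3 = -8.7500 / 43.5000 = -0.201

-0.201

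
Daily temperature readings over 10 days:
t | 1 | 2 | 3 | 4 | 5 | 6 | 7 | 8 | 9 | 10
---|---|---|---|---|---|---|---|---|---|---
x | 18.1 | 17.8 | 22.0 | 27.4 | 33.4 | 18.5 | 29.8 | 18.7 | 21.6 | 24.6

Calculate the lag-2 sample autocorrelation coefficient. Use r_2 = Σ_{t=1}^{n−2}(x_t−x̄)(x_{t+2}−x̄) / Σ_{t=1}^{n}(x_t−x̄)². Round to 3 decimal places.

0.086

Mean x̄ = (18.1 + 17.8 + 22.0 + 27.4 + 33.4 + 18.5 + 29.8 + 18.7 + 21.6 + 24.6)/10 = 23.1900
Numerator Σ_{t=1}^{8}(x_t−x̄)(x_{t+2}−x̄) = 23.1758
Denominator Σ(x_t−x̄)² = 268.7090
r_2 = 23.1758 / 268.7090 = 0.086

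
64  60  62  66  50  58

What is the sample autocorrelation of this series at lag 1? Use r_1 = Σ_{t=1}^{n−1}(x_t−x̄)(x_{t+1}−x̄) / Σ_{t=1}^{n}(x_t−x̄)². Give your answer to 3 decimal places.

Mean x̄ = (64 + 60 + 62 + 66 + 50 + 58)/6 = 60.0000
Deviations from mean: 4.0000, 0.0000, 2.0000, 6.0000, -10.0000, -2.0000
Σ(x_t−x̄)(x_{t+1}−x̄) = (0.0000) + (0.0000) + (12.0000) + (-60.0000) + (20.0000) = -28.0000
Denominator Σ(x_t−x̄)² = 160.0000
r_1 = -28.0000 / 160.0000 = -0.175

-0.175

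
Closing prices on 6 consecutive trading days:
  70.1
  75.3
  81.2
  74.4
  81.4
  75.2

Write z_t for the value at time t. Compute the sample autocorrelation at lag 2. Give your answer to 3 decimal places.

-0.014

Mean z̄ = (70.1 + 75.3 + 81.2 + 74.4 + 81.4 + 75.2)/6 = 76.2667
Σ(z_t−z̄)(z_{t+2}−z̄) = (-30.4222) + (1.8044) + (25.3244) + (1.9911) = -1.3022
Denominator Σ(z_t−z̄)² = 94.2733
r_2 = -1.3022 / 94.2733 = -0.014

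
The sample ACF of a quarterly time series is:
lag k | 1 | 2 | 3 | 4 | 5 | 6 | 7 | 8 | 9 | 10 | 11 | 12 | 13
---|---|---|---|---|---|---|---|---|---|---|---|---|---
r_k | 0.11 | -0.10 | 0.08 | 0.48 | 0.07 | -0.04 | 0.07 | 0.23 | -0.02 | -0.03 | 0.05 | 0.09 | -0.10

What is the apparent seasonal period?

4

The largest autocorrelation is r_4 = 0.48, with a weaker echo at lag 8 (0.23); the remaining lags stay at or below 0.11.
The dominant spike at lag 4 indicates a seasonal period of 4.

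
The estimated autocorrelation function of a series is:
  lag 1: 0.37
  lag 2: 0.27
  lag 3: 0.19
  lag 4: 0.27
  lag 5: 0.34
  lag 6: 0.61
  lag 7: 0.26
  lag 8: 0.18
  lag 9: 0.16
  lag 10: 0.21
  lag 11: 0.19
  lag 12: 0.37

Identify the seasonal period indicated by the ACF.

6

The largest autocorrelation is r_6 = 0.61; the remaining lags stay at or below 0.37. The elevated value at lag 1 (0.37), dropping to 0.27 at lag 2, reflects decaying short-term dependence rather than seasonality.
The dominant spike at lag 6 indicates a seasonal period of 6.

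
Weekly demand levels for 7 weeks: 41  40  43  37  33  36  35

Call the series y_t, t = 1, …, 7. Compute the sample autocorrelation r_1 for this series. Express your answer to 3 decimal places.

0.414

Mean ȳ = (41 + 40 + 43 + 37 + 33 + 36 + 35)/7 = 37.8571
Numerator Σ_{t=1}^{6}(y_t−ȳ)(y_{t+1}−ȳ) = 31.8367
Denominator Σ(y_t−ȳ)² = 76.8571
r_1 = 31.8367 / 76.8571 = 0.414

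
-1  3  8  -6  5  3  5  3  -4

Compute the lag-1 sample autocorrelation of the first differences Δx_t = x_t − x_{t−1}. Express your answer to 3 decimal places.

First differences Δx: 4, 5, -14, 11, -2, 2, -2, -7
Mean of differences = -0.3750
Numerator Σ(Δx_t−Δx̄)(Δx_{t+1}−Δx̄) = -220.1406
Denominator Σ(Δx_t−Δx̄)² = 417.8750
r_1(Δx) = -220.1406 / 417.8750 = -0.527

-0.527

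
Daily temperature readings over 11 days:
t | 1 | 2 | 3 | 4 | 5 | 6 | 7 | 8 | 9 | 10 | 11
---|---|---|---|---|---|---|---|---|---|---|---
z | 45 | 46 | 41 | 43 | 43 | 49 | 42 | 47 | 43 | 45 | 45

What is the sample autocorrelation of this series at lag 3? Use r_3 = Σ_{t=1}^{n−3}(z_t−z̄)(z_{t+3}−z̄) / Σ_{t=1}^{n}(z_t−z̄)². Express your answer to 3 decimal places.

-0.465

Mean z̄ = (45 + 46 + 41 + 43 + 43 + 49 + 42 + 47 + 43 + 45 + 45)/11 = 44.4545
Numerator Σ_{t=1}^{8}(z_t−z̄)(z_{t+3}−z̄) = -25.4380
Denominator Σ(z_t−z̄)² = 54.7273
r_3 = -25.4380 / 54.7273 = -0.465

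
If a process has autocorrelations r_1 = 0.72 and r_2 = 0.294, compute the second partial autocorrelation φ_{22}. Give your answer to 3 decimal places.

-0.466

φ_{22} = (r_2 − r_1²) / (1 − r_1²)
r_1² = (0.72)² = 0.5184
Numerator = 0.294 − 0.5184 = -0.2244; denominator = 1 − 0.5184 = 0.4816
φ_{22} = -0.2244 / 0.4816 = -0.466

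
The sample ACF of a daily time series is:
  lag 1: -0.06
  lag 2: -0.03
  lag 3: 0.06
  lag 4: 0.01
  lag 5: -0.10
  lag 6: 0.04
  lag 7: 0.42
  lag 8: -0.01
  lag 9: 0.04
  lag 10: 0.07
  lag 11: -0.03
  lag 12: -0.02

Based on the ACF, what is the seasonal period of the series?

The largest autocorrelation is r_7 = 0.42; the remaining lags stay at or below 0.07.
The dominant spike at lag 7 indicates a seasonal period of 7.

7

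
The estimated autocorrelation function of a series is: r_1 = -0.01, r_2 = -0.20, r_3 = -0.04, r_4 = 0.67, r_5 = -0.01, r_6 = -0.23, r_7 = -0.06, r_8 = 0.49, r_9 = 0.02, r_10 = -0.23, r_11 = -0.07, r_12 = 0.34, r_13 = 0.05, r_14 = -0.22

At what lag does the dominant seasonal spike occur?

The largest autocorrelation is r_4 = 0.67, with weaker echoes at lags 8 (0.49) and 12 (0.34); the remaining lags stay at or below 0.05.
The dominant spike at lag 4 indicates a seasonal period of 4.

4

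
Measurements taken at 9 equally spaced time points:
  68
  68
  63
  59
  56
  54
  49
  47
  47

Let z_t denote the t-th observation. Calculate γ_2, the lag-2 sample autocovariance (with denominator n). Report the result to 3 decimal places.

21.446

Mean z̄ = (68 + 68 + 63 + 59 + 56 + 54 + 49 + 47 + 47)/9 = 56.7778
Σ_{t=1}^{7}(z_t−z̄)(z_{t+2}−z̄) = 193.0123
γ_2 = 193.0123 / 9 = 21.446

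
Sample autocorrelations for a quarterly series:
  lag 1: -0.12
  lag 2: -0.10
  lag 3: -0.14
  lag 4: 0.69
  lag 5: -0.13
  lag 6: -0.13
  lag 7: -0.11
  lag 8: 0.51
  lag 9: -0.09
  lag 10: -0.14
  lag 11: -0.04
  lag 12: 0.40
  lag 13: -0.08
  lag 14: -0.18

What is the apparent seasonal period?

The largest autocorrelation is r_4 = 0.69, with weaker echoes at lags 8 (0.51) and 12 (0.40); the remaining lags stay at or below -0.04.
The dominant spike at lag 4 indicates a seasonal period of 4.

4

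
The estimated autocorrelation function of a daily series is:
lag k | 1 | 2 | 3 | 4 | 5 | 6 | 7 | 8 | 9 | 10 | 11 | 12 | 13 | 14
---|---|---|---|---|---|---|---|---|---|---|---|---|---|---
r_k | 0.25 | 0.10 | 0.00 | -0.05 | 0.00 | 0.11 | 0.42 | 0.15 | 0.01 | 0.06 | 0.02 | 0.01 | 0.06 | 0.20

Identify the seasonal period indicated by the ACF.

7

The largest autocorrelation is r_7 = 0.42; the remaining lags stay at or below 0.25. The elevated value at lag 1 (0.25), dropping to 0.10 at lag 2, reflects decaying short-term dependence rather than seasonality.
The dominant spike at lag 7 indicates a seasonal period of 7.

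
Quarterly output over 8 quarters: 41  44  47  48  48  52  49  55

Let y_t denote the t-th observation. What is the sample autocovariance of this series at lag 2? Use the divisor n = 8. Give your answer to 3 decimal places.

4.375

Mean ȳ = (41 + 44 + 47 + 48 + 48 + 52 + 49 + 55)/8 = 48.0000
Deviations: -7.0000, -4.0000, -1.0000, 0.0000, 0.0000, 4.0000, 1.0000, 7.0000
Σ_{t=1}^{6}(y_t−ȳ)(y_{t+2}−ȳ) = 35.0000
γ_2 = 35.0000 / 8 = 4.375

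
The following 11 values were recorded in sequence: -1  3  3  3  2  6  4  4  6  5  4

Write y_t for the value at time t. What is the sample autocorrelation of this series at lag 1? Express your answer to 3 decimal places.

Mean ȳ = (-1 + 3 + 3 + 3 + 2 + 6 + 4 + 4 + 6 + 5 + 4)/11 = 3.5455
Numerator Σ_{t=1}^{10}(y_t−ȳ)(y_{t+1}−ȳ) = 6.7934
Denominator Σ(y_t−ȳ)² = 38.7273
r_1 = 6.7934 / 38.7273 = 0.175

0.175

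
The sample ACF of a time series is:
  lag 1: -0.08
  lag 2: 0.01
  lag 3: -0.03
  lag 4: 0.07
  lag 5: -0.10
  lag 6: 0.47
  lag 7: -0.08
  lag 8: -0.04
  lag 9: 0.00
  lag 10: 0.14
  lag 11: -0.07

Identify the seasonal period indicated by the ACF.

The largest autocorrelation is r_6 = 0.47; the remaining lags stay at or below 0.14.
The dominant spike at lag 6 indicates a seasonal period of 6.

6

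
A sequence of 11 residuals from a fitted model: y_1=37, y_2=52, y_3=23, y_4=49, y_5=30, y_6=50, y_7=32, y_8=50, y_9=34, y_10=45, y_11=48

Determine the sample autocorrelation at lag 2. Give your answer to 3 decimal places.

Mean ȳ = (37 + 52 + 23 + 49 + 30 + 50 + 32 + 50 + 34 + 45 + 48)/11 = 40.9091
Numerator Σ_{t=1}^{9}(y_t−ȳ)(y_{t+2}−ȳ) = 658.2562
Denominator Σ(y_t−ȳ)² = 1002.9091
r_2 = 658.2562 / 1002.9091 = 0.656

0.656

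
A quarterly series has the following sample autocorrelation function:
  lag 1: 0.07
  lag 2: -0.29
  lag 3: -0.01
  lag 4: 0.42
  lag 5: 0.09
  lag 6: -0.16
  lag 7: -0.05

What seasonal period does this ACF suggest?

The largest autocorrelation is r_4 = 0.42; the remaining lags stay at or below 0.09.
The dominant spike at lag 4 indicates a seasonal period of 4.

4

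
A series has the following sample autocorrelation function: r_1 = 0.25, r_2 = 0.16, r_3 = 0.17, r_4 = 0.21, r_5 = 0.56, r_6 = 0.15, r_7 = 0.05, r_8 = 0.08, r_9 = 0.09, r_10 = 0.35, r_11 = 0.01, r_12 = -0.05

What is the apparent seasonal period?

The largest autocorrelation is r_5 = 0.56, with a weaker echo at lag 10 (0.35); the remaining lags stay at or below 0.25. The elevated value at lag 1 (0.25), dropping to 0.16 at lag 2, reflects decaying short-term dependence rather than seasonality.
The dominant spike at lag 5 indicates a seasonal period of 5.

5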